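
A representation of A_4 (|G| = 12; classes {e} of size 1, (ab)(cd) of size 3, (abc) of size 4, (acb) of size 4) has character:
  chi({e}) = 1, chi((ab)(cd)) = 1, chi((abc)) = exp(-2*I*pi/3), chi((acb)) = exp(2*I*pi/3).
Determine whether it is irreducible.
Irreducible: <chi, chi> = 1.

Justification: <chi, chi> = (1/|G|) sum_C |C| * |chi(C)|^2 = (1/12)[1*|1|^2 + 3*|1|^2 + 4*|exp(-2*I*pi/3)|^2 + 4*|exp(2*I*pi/3)|^2]
  = (1/12)[(1) + (3) + (4) + (4)] = 12/12 = 1.
(Exp terms are combined using exp(i*s)*conj(exp(i*t)) = exp(i*(s-t)), and sums of them are collapsed using the identity that for every m > 1 the m distinct m-th roots of unity sum to 0, e.g. 1 + exp(2*I*pi/3) + exp(-2*I*pi/3) = 0.)
A character is irreducible iff <chi, chi> = 1, so this representation is irreducible.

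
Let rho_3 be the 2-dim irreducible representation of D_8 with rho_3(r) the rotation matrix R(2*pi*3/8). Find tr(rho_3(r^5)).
chi_{rho_3}(r^5) = 2*cos(2*pi*3*5/8) = sqrt(2)

Argument: rho_3(r^5) is rotation by angle 2*pi*3*5/8, whose trace is 2*cos(2*pi*3*5/8) = sqrt(2).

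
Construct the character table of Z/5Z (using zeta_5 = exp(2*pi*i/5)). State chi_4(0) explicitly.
Character table of Z/5Z (irreps indexed chi_0,...,chi_4 with chi_k(m) = zeta_5^(k*m), zeta_5 = exp(2*pi*i/5)):
  irrep \ class  {0} (size 1)  {1} (size 1)    {2} (size 1)    {3} (size 1)    {4} (size 1)  
  chi_0          1             1               1               1               1             
  chi_1          1             exp(2*I*pi/5)   exp(4*I*pi/5)   exp(-4*I*pi/5)  exp(-2*I*pi/5)
  chi_2          1             exp(4*I*pi/5)   exp(-2*I*pi/5)  exp(2*I*pi/5)   exp(-4*I*pi/5)
  chi_3          1             exp(-4*I*pi/5)  exp(2*I*pi/5)   exp(-2*I*pi/5)  exp(4*I*pi/5) 
  chi_4          1             exp(-2*I*pi/5)  exp(-4*I*pi/5)  exp(4*I*pi/5)   exp(2*I*pi/5) 

Spot check: chi_4(0) = zeta_5^(4*0) = zeta_5^0 = 1.

Derivation: Z/5Z is abelian, so all 5 irreducible complex representations are 1-dimensional. They are given by chi_k(m) = zeta_5^(k*m) for k = 0,...,4. Row orthogonality: sum_m chi_k(m) conj(chi_l(m)) = 5 * [k = l].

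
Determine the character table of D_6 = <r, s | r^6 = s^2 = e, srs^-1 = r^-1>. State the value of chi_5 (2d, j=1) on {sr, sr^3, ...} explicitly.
Conjugacy classes: {e} of size 1, {r^3} of size 1, {r^1, r^5} of size 2, {r^2, r^4} of size 2, {s, sr^2, ...} of size 3, {sr, sr^3, ...} of size 3.
Character table:
  irrep \ class              {e} (size 1)  {r^3} (size 1)  {r^1, r^5} (size 2)  {r^2, r^4} (size 2)  {s, sr^2, ...} (size 3)  {sr, sr^3, ...} (size 3)
  chi_1 (triv)               1             1               1                    1                    1                        1                       
  chi_2 (sign: r->1, s->-1)  1             1               1                    1                    -1                       -1                      
  chi_3 (r->-1, s->1)        1             -1              -1                   1                    1                        -1                      
  chi_4 (r->-1, s->-1)       1             -1              -1                   1                    -1                       1                       
  chi_5 (2d, j=1)            2             -2              1                    -1                   0                        0                       
  chi_6 (2d, j=2)            2             2               -1                   -1                   0                        0                       

Spot check: chi_5 (2d, j=1) on {sr, sr^3, ...} = 0.

Derivation: D_6 has order 2*6 = 12 with 6 conjugacy classes, hence 6 irreducibles. Sum of squared dims 1 + 1 + 1 + 1 + 4 + 4 = 12 = |G|. Linear characters come from the abelianisation; the 2-dimensional irreps have character r^k -> 2*cos(2*pi*j*k/6), reflections -> 0.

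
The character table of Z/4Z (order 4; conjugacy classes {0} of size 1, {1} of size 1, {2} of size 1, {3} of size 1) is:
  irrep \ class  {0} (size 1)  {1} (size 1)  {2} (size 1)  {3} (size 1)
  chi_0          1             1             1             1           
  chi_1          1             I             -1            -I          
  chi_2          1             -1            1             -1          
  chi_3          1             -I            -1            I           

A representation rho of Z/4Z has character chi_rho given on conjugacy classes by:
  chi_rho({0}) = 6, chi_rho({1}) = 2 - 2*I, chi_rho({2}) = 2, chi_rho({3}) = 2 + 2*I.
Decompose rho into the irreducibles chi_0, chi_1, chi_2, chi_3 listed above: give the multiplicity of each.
Multiplicities: chi_0: 3, chi_1: 0, chi_2: 1, chi_3: 2.

Explanation: Use <chi_rho, chi> = (1/|G|) sum_C |C| * chi_rho(C) * conj(chi(C)) with |G| = 4 for each irreducible chi in the table:
  <chi_rho, chi_0> = (1/4)[1*(6)*conj(1) + 1*(2 - 2*I)*conj(1) + 1*(2)*conj(1) + 1*(2 + 2*I)*conj(1)]
      = (1/4)[(6) + (2 - 2*I) + (2) + (2 + 2*I)] = 12/4 = 3
  <chi_rho, chi_1> = (1/4)[1*(6)*conj(1) + 1*(2 - 2*I)*conj(I) + 1*(2)*conj(-1) + 1*(2 + 2*I)*conj(-I)]
      = (1/4)[(6) + (-2 - 2*I) + (-2) + (-2 + 2*I)] = 0/4 = 0
  <chi_rho, chi_2> = (1/4)[1*(6)*conj(1) + 1*(2 - 2*I)*conj(-1) + 1*(2)*conj(1) + 1*(2 + 2*I)*conj(-1)]
      = (1/4)[(6) + (-2 + 2*I) + (2) + (-2 - 2*I)] = 4/4 = 1
  <chi_rho, chi_3> = (1/4)[1*(6)*conj(1) + 1*(2 - 2*I)*conj(-I) + 1*(2)*conj(-1) + 1*(2 + 2*I)*conj(I)]
      = (1/4)[(6) + (2 + 2*I) + (-2) + (2 - 2*I)] = 8/4 = 2
(Exp terms are combined using exp(i*s)*conj(exp(i*t)) = exp(i*(s-t)), and sums of them are collapsed using the identity that for every m > 1 the m distinct m-th roots of unity sum to 0, e.g. 1 + exp(2*I*pi/3) + exp(-2*I*pi/3) = 0.)
Dimension check: dim(rho) = sum (mult * dim) = 3*1 + 0*1 + 1*1 + 2*1 = 6 = chi_rho(e) = 6.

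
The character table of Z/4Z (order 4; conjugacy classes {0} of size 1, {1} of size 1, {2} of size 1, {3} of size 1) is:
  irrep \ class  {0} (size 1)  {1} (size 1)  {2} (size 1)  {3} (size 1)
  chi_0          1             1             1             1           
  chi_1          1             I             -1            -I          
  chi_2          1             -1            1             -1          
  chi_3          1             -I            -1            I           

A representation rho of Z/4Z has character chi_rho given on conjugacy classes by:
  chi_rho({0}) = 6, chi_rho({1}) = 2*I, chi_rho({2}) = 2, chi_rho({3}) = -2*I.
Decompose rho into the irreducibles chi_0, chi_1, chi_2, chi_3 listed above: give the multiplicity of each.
Multiplicities: chi_0: 2, chi_1: 2, chi_2: 2, chi_3: 0.

Details: Use <chi_rho, chi> = (1/|G|) sum_C |C| * chi_rho(C) * conj(chi(C)) with |G| = 4 for each irreducible chi in the table:
  <chi_rho, chi_0> = (1/4)[1*(6)*conj(1) + 1*(2*I)*conj(1) + 1*(2)*conj(1) + 1*(-2*I)*conj(1)]
      = (1/4)[(6) + (2*I) + (2) + (-2*I)] = 8/4 = 2
  <chi_rho, chi_1> = (1/4)[1*(6)*conj(1) + 1*(2*I)*conj(I) + 1*(2)*conj(-1) + 1*(-2*I)*conj(-I)]
      = (1/4)[(6) + (2) + (-2) + (2)] = 8/4 = 2
  <chi_rho, chi_2> = (1/4)[1*(6)*conj(1) + 1*(2*I)*conj(-1) + 1*(2)*conj(1) + 1*(-2*I)*conj(-1)]
      = (1/4)[(6) + (-2*I) + (2) + (2*I)] = 8/4 = 2
  <chi_rho, chi_3> = (1/4)[1*(6)*conj(1) + 1*(2*I)*conj(-I) + 1*(2)*conj(-1) + 1*(-2*I)*conj(I)]
      = (1/4)[(6) + (-2) + (-2) + (-2)] = 0/4 = 0
(Exp terms are combined using exp(i*s)*conj(exp(i*t)) = exp(i*(s-t)), and sums of them are collapsed using the identity that for every m > 1 the m distinct m-th roots of unity sum to 0, e.g. 1 + exp(2*I*pi/3) + exp(-2*I*pi/3) = 0.)
Dimension check: dim(rho) = sum (mult * dim) = 2*1 + 2*1 + 2*1 + 0*1 = 6 = chi_rho(e) = 6.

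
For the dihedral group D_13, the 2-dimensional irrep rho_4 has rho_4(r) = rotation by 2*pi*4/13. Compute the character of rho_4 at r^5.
chi_{rho_4}(r^5) = 2*cos(2*pi*4*5/13) = -2*cos(pi/13)

Reasoning: rho_4(r^5) is rotation by angle 2*pi*4*5/13, whose trace is 2*cos(2*pi*4*5/13) = -2*cos(pi/13).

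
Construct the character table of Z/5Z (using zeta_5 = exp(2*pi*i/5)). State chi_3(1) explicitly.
Character table of Z/5Z (irreps indexed chi_0,...,chi_4 with chi_k(m) = zeta_5^(k*m), zeta_5 = exp(2*pi*i/5)):
  irrep \ class  {0} (size 1)  {1} (size 1)    {2} (size 1)    {3} (size 1)    {4} (size 1)  
  chi_0          1             1               1               1               1             
  chi_1          1             exp(2*I*pi/5)   exp(4*I*pi/5)   exp(-4*I*pi/5)  exp(-2*I*pi/5)
  chi_2          1             exp(4*I*pi/5)   exp(-2*I*pi/5)  exp(2*I*pi/5)   exp(-4*I*pi/5)
  chi_3          1             exp(-4*I*pi/5)  exp(2*I*pi/5)   exp(-2*I*pi/5)  exp(4*I*pi/5) 
  chi_4          1             exp(-2*I*pi/5)  exp(-4*I*pi/5)  exp(4*I*pi/5)   exp(2*I*pi/5) 

Spot check: chi_3(1) = zeta_5^(3*1) = zeta_5^3 = exp(-4*I*pi/5).

Justification: Z/5Z is abelian, so all 5 irreducible complex representations are 1-dimensional. They are given by chi_k(m) = zeta_5^(k*m) for k = 0,...,4. Row orthogonality: sum_m chi_k(m) conj(chi_l(m)) = 5 * [k = l].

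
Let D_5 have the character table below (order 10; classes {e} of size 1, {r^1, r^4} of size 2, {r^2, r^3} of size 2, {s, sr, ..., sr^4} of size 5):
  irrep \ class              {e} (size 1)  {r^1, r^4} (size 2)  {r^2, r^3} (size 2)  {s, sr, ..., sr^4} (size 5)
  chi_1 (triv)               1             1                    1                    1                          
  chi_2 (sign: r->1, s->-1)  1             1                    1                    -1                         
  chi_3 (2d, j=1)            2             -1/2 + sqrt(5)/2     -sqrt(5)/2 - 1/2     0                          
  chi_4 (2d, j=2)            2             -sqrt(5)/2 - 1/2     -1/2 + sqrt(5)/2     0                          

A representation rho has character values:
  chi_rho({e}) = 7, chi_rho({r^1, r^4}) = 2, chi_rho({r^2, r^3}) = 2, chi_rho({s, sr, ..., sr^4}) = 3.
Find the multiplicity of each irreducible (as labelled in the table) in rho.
Multiplicities: chi_1: 3, chi_2: 0, chi_3: 1, chi_4: 1.

Justification: Use <chi_rho, chi> = (1/|G|) sum_C |C| * chi_rho(C) * conj(chi(C)) with |G| = 10 for each irreducible chi in the table:
  <chi_rho, chi_1> = (1/10)[1*(7)*conj(1) + 2*(2)*conj(1) + 2*(2)*conj(1) + 5*(3)*conj(1)]
      = (1/10)[(7) + (4) + (4) + (15)] = 30/10 = 3
  <chi_rho, chi_2> = (1/10)[1*(7)*conj(1) + 2*(2)*conj(1) + 2*(2)*conj(1) + 5*(3)*conj(-1)]
      = (1/10)[(7) + (4) + (4) + (-15)] = 0/10 = 0
  <chi_rho, chi_3> = (1/10)[1*(7)*conj(2) + 2*(2)*conj(-1/2 + sqrt(5)/2) + 2*(2)*conj(-sqrt(5)/2 - 1/2) + 5*(3)*conj(0)]
      = (1/10)[(14) + (-2 + 2*sqrt(5)) + (-2*sqrt(5) - 2) + (0)] = 10/10 = 1
  <chi_rho, chi_4> = (1/10)[1*(7)*conj(2) + 2*(2)*conj(-sqrt(5)/2 - 1/2) + 2*(2)*conj(-1/2 + sqrt(5)/2) + 5*(3)*conj(0)]
      = (1/10)[(14) + (-2*sqrt(5) - 2) + (-2 + 2*sqrt(5)) + (0)] = 10/10 = 1
Dimension check: dim(rho) = sum (mult * dim) = 3*1 + 0*1 + 1*2 + 1*2 = 7 = chi_rho(e) = 7.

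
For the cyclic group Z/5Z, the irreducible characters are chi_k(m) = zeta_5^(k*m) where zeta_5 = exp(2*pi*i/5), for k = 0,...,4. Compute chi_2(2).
chi_2(2) = zeta_5^4 = exp(-2*I*pi/5)

Proof sketch: chi_2(2) = zeta_5^(2*2) = zeta_5^4. Since zeta_5^5 = 1, this equals zeta_5^4 = exp(2*pi*i*4/5) = exp(-2*I*pi/5).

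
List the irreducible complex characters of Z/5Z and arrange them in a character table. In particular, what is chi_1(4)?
Character table of Z/5Z (irreps indexed chi_0,...,chi_4 with chi_k(m) = zeta_5^(k*m), zeta_5 = exp(2*pi*i/5)):
  irrep \ class  {0} (size 1)  {1} (size 1)    {2} (size 1)    {3} (size 1)    {4} (size 1)  
  chi_0          1             1               1               1               1             
  chi_1          1             exp(2*I*pi/5)   exp(4*I*pi/5)   exp(-4*I*pi/5)  exp(-2*I*pi/5)
  chi_2          1             exp(4*I*pi/5)   exp(-2*I*pi/5)  exp(2*I*pi/5)   exp(-4*I*pi/5)
  chi_3          1             exp(-4*I*pi/5)  exp(2*I*pi/5)   exp(-2*I*pi/5)  exp(4*I*pi/5) 
  chi_4          1             exp(-2*I*pi/5)  exp(-4*I*pi/5)  exp(4*I*pi/5)   exp(2*I*pi/5) 

Spot check: chi_1(4) = zeta_5^(1*4) = zeta_5^4 = exp(-2*I*pi/5).

Why: Z/5Z is abelian, so all 5 irreducible complex representations are 1-dimensional. They are given by chi_k(m) = zeta_5^(k*m) for k = 0,...,4. Row orthogonality: sum_m chi_k(m) conj(chi_l(m)) = 5 * [k = l].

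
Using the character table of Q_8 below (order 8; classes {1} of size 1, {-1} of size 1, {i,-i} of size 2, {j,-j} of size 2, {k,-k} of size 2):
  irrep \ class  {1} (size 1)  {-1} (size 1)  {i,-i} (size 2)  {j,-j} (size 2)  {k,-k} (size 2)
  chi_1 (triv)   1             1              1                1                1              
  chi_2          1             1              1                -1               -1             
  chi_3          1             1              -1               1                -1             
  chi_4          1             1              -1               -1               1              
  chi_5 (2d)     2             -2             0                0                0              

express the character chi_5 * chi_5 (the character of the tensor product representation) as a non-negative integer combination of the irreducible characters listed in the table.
chi_5 tensor chi_5 = chi_1 + chi_2 + chi_3 + chi_4 (all other irreducibles have multiplicity 0).

Justification: The character of a tensor product is the pointwise product (chi_5 * chi_5)(C) = chi_5(C) * chi_5(C):
  {1}: (2)*(2), {-1}: (-2)*(-2), {i,-i}: (0)*(0), {j,-j}: (0)*(0), {k,-k}: (0)*(0)
so (chi_5 * chi_5) takes values
  {1} -> 4, {-1} -> 4, {i,-i} -> 0, {j,-j} -> 0, {k,-k} -> 0.
Now take the inner product of this character with each irreducible chi from the table, <chi_5*chi_5, chi> = (1/8) sum_C |C| (chi_5*chi_5)(C) conj(chi(C)):
  <chi_5*chi_5, chi_1> = (1/8)[1*(4)*conj(1) + 1*(4)*conj(1) + 2*(0)*conj(1) + 2*(0)*conj(1) + 2*(0)*conj(1)]
      = (1/8)[(4) + (4) + (0) + (0) + (0)] = 8/8 = 1
  <chi_5*chi_5, chi_2> = (1/8)[1*(4)*conj(1) + 1*(4)*conj(1) + 2*(0)*conj(1) + 2*(0)*conj(-1) + 2*(0)*conj(-1)]
      = (1/8)[(4) + (4) + (0) + (0) + (0)] = 8/8 = 1
  <chi_5*chi_5, chi_3> = (1/8)[1*(4)*conj(1) + 1*(4)*conj(1) + 2*(0)*conj(-1) + 2*(0)*conj(1) + 2*(0)*conj(-1)]
      = (1/8)[(4) + (4) + (0) + (0) + (0)] = 8/8 = 1
  <chi_5*chi_5, chi_4> = (1/8)[1*(4)*conj(1) + 1*(4)*conj(1) + 2*(0)*conj(-1) + 2*(0)*conj(-1) + 2*(0)*conj(1)]
      = (1/8)[(4) + (4) + (0) + (0) + (0)] = 8/8 = 1
  <chi_5*chi_5, chi_5> = (1/8)[1*(4)*conj(2) + 1*(4)*conj(-2) + 2*(0)*conj(0) + 2*(0)*conj(0) + 2*(0)*conj(0)]
      = (1/8)[(8) + (-8) + (0) + (0) + (0)] = 0/8 = 0
Hence the multiplicities are chi_1: 1, chi_2: 1, chi_3: 1, chi_4: 1. Dimension check: dim(chi_5)*dim(chi_5) = 2*2 = 4 and sum (mult * dim) = 1*1 + 1*1 + 1*1 + 1*1 = 4.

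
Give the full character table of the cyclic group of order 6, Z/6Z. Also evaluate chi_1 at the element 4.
Character table of Z/6Z (irreps indexed chi_0,...,chi_5 with chi_k(m) = zeta_6^(k*m), zeta_6 = exp(2*pi*i/6)):
  irrep \ class  {0} (size 1)  {1} (size 1)    {2} (size 1)    {3} (size 1)  {4} (size 1)    {5} (size 1)  
  chi_0          1             1               1               1             1               1             
  chi_1          1             exp(I*pi/3)     exp(2*I*pi/3)   -1            exp(-2*I*pi/3)  exp(-I*pi/3)  
  chi_2          1             exp(2*I*pi/3)   exp(-2*I*pi/3)  1             exp(2*I*pi/3)   exp(-2*I*pi/3)
  chi_3          1             -1              1               -1            1               -1            
  chi_4          1             exp(-2*I*pi/3)  exp(2*I*pi/3)   1             exp(-2*I*pi/3)  exp(2*I*pi/3) 
  chi_5          1             exp(-I*pi/3)    exp(-2*I*pi/3)  -1            exp(2*I*pi/3)   exp(I*pi/3)   

Spot check: chi_1(4) = zeta_6^(1*4) = zeta_6^4 = exp(-2*I*pi/3).

Solution. Z/6Z is abelian, so all 6 irreducible complex representations are 1-dimensional. They are given by chi_k(m) = zeta_6^(k*m) for k = 0,...,5. Row orthogonality: sum_m chi_k(m) conj(chi_l(m)) = 6 * [k = l].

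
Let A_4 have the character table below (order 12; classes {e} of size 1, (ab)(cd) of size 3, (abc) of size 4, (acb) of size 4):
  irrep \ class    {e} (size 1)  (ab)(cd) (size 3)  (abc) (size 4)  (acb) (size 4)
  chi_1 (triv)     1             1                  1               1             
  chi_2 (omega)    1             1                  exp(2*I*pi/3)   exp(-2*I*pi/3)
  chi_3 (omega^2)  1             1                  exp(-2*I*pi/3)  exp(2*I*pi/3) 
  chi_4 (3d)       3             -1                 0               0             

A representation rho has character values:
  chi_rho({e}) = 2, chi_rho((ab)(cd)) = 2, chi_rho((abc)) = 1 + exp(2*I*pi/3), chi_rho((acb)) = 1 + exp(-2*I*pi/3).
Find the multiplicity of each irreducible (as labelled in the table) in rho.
Multiplicities: chi_1: 1, chi_2: 1, chi_3: 0, chi_4: 0.

Why: Use <chi_rho, chi> = (1/|G|) sum_C |C| * chi_rho(C) * conj(chi(C)) with |G| = 12 for each irreducible chi in the table:
  <chi_rho, chi_1> = (1/12)[1*(2)*conj(1) + 3*(2)*conj(1) + 4*(1 + exp(2*I*pi/3))*conj(1) + 4*(1 + exp(-2*I*pi/3))*conj(1)]
      = (1/12)[(2) + (6) + (4 + 4*exp(2*I*pi/3)) + (4 + 4*exp(-2*I*pi/3))] = 12/12 = 1
  <chi_rho, chi_2> = (1/12)[1*(2)*conj(1) + 3*(2)*conj(1) + 4*(1 + exp(2*I*pi/3))*conj(exp(2*I*pi/3)) + 4*(1 + exp(-2*I*pi/3))*conj(exp(-2*I*pi/3))]
      = (1/12)[(2) + (6) + (4 + 4*exp(-2*I*pi/3)) + (4 + 4*exp(2*I*pi/3))] = 12/12 = 1
  <chi_rho, chi_3> = (1/12)[1*(2)*conj(1) + 3*(2)*conj(1) + 4*(1 + exp(2*I*pi/3))*conj(exp(-2*I*pi/3)) + 4*(1 + exp(-2*I*pi/3))*conj(exp(2*I*pi/3))]
      = (1/12)[(2) + (6) + (-4) + (-4)] = 0/12 = 0
  <chi_rho, chi_4> = (1/12)[1*(2)*conj(3) + 3*(2)*conj(-1) + 4*(1 + exp(2*I*pi/3))*conj(0) + 4*(1 + exp(-2*I*pi/3))*conj(0)]
      = (1/12)[(6) + (-6) + (0) + (0)] = 0/12 = 0
(Exp terms are combined using exp(i*s)*conj(exp(i*t)) = exp(i*(s-t)), and sums of them are collapsed using the identity that for every m > 1 the m distinct m-th roots of unity sum to 0, e.g. 1 + exp(2*I*pi/3) + exp(-2*I*pi/3) = 0.)
Dimension check: dim(rho) = sum (mult * dim) = 1*1 + 1*1 + 0*1 + 0*3 = 2 = chi_rho(e) = 2.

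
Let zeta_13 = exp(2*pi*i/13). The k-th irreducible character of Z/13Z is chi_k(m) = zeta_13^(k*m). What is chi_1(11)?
chi_1(11) = zeta_13^11 = exp(-4*I*pi/13)

Solution. chi_1(11) = zeta_13^(1*11) = zeta_13^11. Since zeta_13^13 = 1, this equals zeta_13^11 = exp(2*pi*i*11/13) = exp(-4*I*pi/13).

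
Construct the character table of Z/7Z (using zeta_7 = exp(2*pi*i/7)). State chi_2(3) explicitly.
Character table of Z/7Z (irreps indexed chi_0,...,chi_6 with chi_k(m) = zeta_7^(k*m), zeta_7 = exp(2*pi*i/7)):
  irrep \ class  {0} (size 1)  {1} (size 1)    {2} (size 1)    {3} (size 1)    {4} (size 1)    {5} (size 1)    {6} (size 1)  
  chi_0          1             1               1               1               1               1               1             
  chi_1          1             exp(2*I*pi/7)   exp(4*I*pi/7)   exp(6*I*pi/7)   exp(-6*I*pi/7)  exp(-4*I*pi/7)  exp(-2*I*pi/7)
  chi_2          1             exp(4*I*pi/7)   exp(-6*I*pi/7)  exp(-2*I*pi/7)  exp(2*I*pi/7)   exp(6*I*pi/7)   exp(-4*I*pi/7)
  chi_3          1             exp(6*I*pi/7)   exp(-2*I*pi/7)  exp(4*I*pi/7)   exp(-4*I*pi/7)  exp(2*I*pi/7)   exp(-6*I*pi/7)
  chi_4          1             exp(-6*I*pi/7)  exp(2*I*pi/7)   exp(-4*I*pi/7)  exp(4*I*pi/7)   exp(-2*I*pi/7)  exp(6*I*pi/7) 
  chi_5          1             exp(-4*I*pi/7)  exp(6*I*pi/7)   exp(2*I*pi/7)   exp(-2*I*pi/7)  exp(-6*I*pi/7)  exp(4*I*pi/7) 
  chi_6          1             exp(-2*I*pi/7)  exp(-4*I*pi/7)  exp(-6*I*pi/7)  exp(6*I*pi/7)   exp(4*I*pi/7)   exp(2*I*pi/7) 

Spot check: chi_2(3) = zeta_7^(2*3) = zeta_7^6 = exp(-2*I*pi/7).

Derivation: Z/7Z is abelian, so all 7 irreducible complex representations are 1-dimensional. They are given by chi_k(m) = zeta_7^(k*m) for k = 0,...,6. Row orthogonality: sum_m chi_k(m) conj(chi_l(m)) = 7 * [k = l].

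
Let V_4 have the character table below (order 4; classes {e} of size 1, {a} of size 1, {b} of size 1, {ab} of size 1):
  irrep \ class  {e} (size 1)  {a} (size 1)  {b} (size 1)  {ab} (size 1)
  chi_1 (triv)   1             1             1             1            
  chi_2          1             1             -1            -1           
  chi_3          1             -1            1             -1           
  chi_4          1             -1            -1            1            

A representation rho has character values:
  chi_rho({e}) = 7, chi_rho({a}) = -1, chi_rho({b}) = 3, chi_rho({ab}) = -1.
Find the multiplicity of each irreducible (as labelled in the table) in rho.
Multiplicities: chi_1: 2, chi_2: 1, chi_3: 3, chi_4: 1.

Why: Use <chi_rho, chi> = (1/|G|) sum_C |C| * chi_rho(C) * conj(chi(C)) with |G| = 4 for each irreducible chi in the table:
  <chi_rho, chi_1> = (1/4)[1*(7)*conj(1) + 1*(-1)*conj(1) + 1*(3)*conj(1) + 1*(-1)*conj(1)]
      = (1/4)[(7) + (-1) + (3) + (-1)] = 8/4 = 2
  <chi_rho, chi_2> = (1/4)[1*(7)*conj(1) + 1*(-1)*conj(1) + 1*(3)*conj(-1) + 1*(-1)*conj(-1)]
      = (1/4)[(7) + (-1) + (-3) + (1)] = 4/4 = 1
  <chi_rho, chi_3> = (1/4)[1*(7)*conj(1) + 1*(-1)*conj(-1) + 1*(3)*conj(1) + 1*(-1)*conj(-1)]
      = (1/4)[(7) + (1) + (3) + (1)] = 12/4 = 3
  <chi_rho, chi_4> = (1/4)[1*(7)*conj(1) + 1*(-1)*conj(-1) + 1*(3)*conj(-1) + 1*(-1)*conj(1)]
      = (1/4)[(7) + (1) + (-3) + (-1)] = 4/4 = 1
Dimension check: dim(rho) = sum (mult * dim) = 2*1 + 1*1 + 3*1 + 1*1 = 7 = chi_rho(e) = 7.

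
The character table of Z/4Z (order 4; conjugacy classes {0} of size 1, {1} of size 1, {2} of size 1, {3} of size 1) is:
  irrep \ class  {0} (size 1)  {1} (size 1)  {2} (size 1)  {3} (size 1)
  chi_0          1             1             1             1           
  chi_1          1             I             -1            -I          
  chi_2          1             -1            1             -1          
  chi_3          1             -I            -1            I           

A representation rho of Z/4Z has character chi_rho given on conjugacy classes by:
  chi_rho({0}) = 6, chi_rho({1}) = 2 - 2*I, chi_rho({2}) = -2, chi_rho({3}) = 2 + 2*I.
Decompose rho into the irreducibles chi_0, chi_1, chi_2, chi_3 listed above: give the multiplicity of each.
Multiplicities: chi_0: 2, chi_1: 1, chi_2: 0, chi_3: 3.

Solution. Use <chi_rho, chi> = (1/|G|) sum_C |C| * chi_rho(C) * conj(chi(C)) with |G| = 4 for each irreducible chi in the table:
  <chi_rho, chi_0> = (1/4)[1*(6)*conj(1) + 1*(2 - 2*I)*conj(1) + 1*(-2)*conj(1) + 1*(2 + 2*I)*conj(1)]
      = (1/4)[(6) + (2 - 2*I) + (-2) + (2 + 2*I)] = 8/4 = 2
  <chi_rho, chi_1> = (1/4)[1*(6)*conj(1) + 1*(2 - 2*I)*conj(I) + 1*(-2)*conj(-1) + 1*(2 + 2*I)*conj(-I)]
      = (1/4)[(6) + (-2 - 2*I) + (2) + (-2 + 2*I)] = 4/4 = 1
  <chi_rho, chi_2> = (1/4)[1*(6)*conj(1) + 1*(2 - 2*I)*conj(-1) + 1*(-2)*conj(1) + 1*(2 + 2*I)*conj(-1)]
      = (1/4)[(6) + (-2 + 2*I) + (-2) + (-2 - 2*I)] = 0/4 = 0
  <chi_rho, chi_3> = (1/4)[1*(6)*conj(1) + 1*(2 - 2*I)*conj(-I) + 1*(-2)*conj(-1) + 1*(2 + 2*I)*conj(I)]
      = (1/4)[(6) + (2 + 2*I) + (2) + (2 - 2*I)] = 12/4 = 3
(Exp terms are combined using exp(i*s)*conj(exp(i*t)) = exp(i*(s-t)), and sums of them are collapsed using the identity that for every m > 1 the m distinct m-th roots of unity sum to 0, e.g. 1 + exp(2*I*pi/3) + exp(-2*I*pi/3) = 0.)
Dimension check: dim(rho) = sum (mult * dim) = 2*1 + 1*1 + 0*1 + 3*1 = 6 = chi_rho(e) = 6.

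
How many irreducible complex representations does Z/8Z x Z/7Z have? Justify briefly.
56

Proof sketch: The number of irreducible complex representations of a finite group equals its number of conjugacy classes. Z/8Z x Z/7Z is abelian of order 56, so every element is its own conjugacy class: 56 classes, so Z/8Z x Z/7Z (order 56) has exactly 56 irreducible complex representations.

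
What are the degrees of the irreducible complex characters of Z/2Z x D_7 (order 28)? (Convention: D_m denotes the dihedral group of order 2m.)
Dimensions: 1, 1, 1, 1, 2, 2, 2, 2, 2, 2

Details: There are 10 irreducibles (= number of conjugacy classes). Their dimensions d_i satisfy sum d_i^2 = |G| = 28: 1 + 1 + 1 + 1 + 4 + 4 + 4 + 4 + 4 + 4 = 28. (For the product with Z/2Z: each of the 2 1-dim characters of Z/2Z tensors with each irrep of D_7, giving 2 copies of each D_7-dimension.)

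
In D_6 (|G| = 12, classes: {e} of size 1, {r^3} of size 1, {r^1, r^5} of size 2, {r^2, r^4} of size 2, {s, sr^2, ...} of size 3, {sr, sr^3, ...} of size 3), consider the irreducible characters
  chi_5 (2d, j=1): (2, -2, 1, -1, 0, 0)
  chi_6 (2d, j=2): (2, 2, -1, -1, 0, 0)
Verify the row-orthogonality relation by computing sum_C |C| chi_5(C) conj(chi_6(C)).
Sum = 0; so <chi_5, chi_6> = 0 (distinct irreducibles are orthogonal).

Argument: Compute term by term over conjugacy classes (|C| * chi_5(C) * conj(chi_6(C))):
  1*(2)*conj(2) + 1*(-2)*conj(2) + 2*(1)*conj(-1) + 2*(-1)*conj(-1) + 3*(0)*conj(0) + 3*(0)*conj(0)
  = (4) + (-4) + (-2) + (2) + (0) + (0)
  = 0.
Dividing by |G| = 12 gives 0/12 = 0, matching the row-orthogonality relation <chi_5, chi_6> = [chi_5 = chi_6].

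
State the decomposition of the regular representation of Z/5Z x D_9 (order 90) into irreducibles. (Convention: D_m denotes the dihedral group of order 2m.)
Each irreducible V_i of dimension d_i appears with multiplicity d_i, i.e. rho_reg = (direct sum over all irreducibles V_i) d_i V_i. The irreducible dimensions for Z/5Z x D_9 are 1, 1, 1, 1, 1, 1, 1, 1, 1, 1, 2, 2, 2, 2, 2, 2, 2, 2, 2, 2, 2, 2, 2, 2, 2, 2, 2, 2, 2, 2: 10 irreducibles of dimension 1, each with multiplicity 1; 20 irreducibles of dimension 2, each with multiplicity 2. Total dimension 10*1*1 + 20*2*2 = 90 = |G|.

Working: General theorem: in the regular representation of a finite group G, each irreducible appears with multiplicity equal to its dimension. Check: dim(rho_reg) = sum d_i^2 = 1 + 1 + 1 + 1 + 1 + 1 + 1 + 1 + 1 + 1 + 4 + 4 + 4 + 4 + 4 + 4 + 4 + 4 + 4 + 4 + 4 + 4 + 4 + 4 + 4 + 4 + 4 + 4 + 4 + 4 = 90 = |G|.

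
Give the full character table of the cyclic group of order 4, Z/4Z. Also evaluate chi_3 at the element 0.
Character table of Z/4Z (irreps indexed chi_0,...,chi_3 with chi_k(m) = zeta_4^(k*m), zeta_4 = exp(2*pi*i/4)):
  irrep \ class  {0} (size 1)  {1} (size 1)  {2} (size 1)  {3} (size 1)
  chi_0          1             1             1             1           
  chi_1          1             I             -1            -I          
  chi_2          1             -1            1             -1          
  chi_3          1             -I            -1            I           

Spot check: chi_3(0) = zeta_4^(3*0) = zeta_4^0 = 1.

Z/4Z is abelian, so all 4 irreducible complex representations are 1-dimensional. They are given by chi_k(m) = zeta_4^(k*m) for k = 0,...,3. Row orthogonality: sum_m chi_k(m) conj(chi_l(m)) = 4 * [k = l].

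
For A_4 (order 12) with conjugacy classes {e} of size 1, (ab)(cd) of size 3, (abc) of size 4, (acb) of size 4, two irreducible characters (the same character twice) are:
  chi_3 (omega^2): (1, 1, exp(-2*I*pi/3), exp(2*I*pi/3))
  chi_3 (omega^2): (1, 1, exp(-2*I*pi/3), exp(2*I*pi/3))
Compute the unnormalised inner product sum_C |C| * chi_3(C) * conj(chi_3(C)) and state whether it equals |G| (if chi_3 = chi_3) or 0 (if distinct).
Sum = 12 = |G| = 12; so <chi_3, chi_3> = 1 (norm-1 confirms irreducibility).

Compute term by term over conjugacy classes (|C| * chi_3(C) * conj(chi_3(C))):
  1*(1)*conj(1) + 3*(1)*conj(1) + 4*(exp(-2*I*pi/3))*conj(exp(-2*I*pi/3)) + 4*(exp(2*I*pi/3))*conj(exp(2*I*pi/3))
  = (1) + (3) + (4) + (4)
  = 12.
(Exp terms are combined using exp(i*s)*conj(exp(i*t)) = exp(i*(s-t)), and sums of them are collapsed using the identity that for every m > 1 the m distinct m-th roots of unity sum to 0, e.g. 1 + exp(2*I*pi/3) + exp(-2*I*pi/3) = 0.)
Dividing by |G| = 12 gives 12/12 = 1, matching the row-orthogonality relation <chi_3, chi_3> = [chi_3 = chi_3].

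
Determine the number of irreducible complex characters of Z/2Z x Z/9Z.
18

Why: The number of irreducible complex representations of a finite group equals its number of conjugacy classes. Z/2Z x Z/9Z is abelian of order 18, so every element is its own conjugacy class: 18 classes, so Z/2Z x Z/9Z (order 18) has exactly 18 irreducible complex representations.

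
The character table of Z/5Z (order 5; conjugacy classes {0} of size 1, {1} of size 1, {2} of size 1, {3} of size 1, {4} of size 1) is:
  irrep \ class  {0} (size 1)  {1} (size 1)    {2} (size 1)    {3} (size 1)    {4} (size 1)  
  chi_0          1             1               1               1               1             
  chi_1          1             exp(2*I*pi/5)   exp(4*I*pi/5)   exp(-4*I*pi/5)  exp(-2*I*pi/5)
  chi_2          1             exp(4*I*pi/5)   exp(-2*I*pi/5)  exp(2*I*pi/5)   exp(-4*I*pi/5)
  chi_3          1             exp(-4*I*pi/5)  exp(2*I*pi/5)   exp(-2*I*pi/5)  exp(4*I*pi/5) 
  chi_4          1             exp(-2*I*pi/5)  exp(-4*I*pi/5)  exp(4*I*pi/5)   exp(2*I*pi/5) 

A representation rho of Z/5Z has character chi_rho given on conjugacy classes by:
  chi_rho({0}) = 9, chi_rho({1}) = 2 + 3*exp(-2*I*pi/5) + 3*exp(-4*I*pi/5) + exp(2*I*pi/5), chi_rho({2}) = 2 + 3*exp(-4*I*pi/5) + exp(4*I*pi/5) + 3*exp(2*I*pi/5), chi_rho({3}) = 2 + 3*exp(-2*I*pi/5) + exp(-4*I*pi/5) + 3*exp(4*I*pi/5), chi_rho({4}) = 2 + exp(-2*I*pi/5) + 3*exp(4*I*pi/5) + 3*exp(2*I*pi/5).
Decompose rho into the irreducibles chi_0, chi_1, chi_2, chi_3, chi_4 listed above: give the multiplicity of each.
Multiplicities: chi_0: 2, chi_1: 1, chi_2: 0, chi_3: 3, chi_4: 3.

Explanation: Use <chi_rho, chi> = (1/|G|) sum_C |C| * chi_rho(C) * conj(chi(C)) with |G| = 5 for each irreducible chi in the table:
  <chi_rho, chi_0> = (1/5)[1*(9)*conj(1) + 1*(2 + 3*exp(-2*I*pi/5) + 3*exp(-4*I*pi/5) + exp(2*I*pi/5))*conj(1) + 1*(2 + 3*exp(-4*I*pi/5) + exp(4*I*pi/5) + 3*exp(2*I*pi/5))*conj(1) + 1*(2 + 3*exp(-2*I*pi/5) + exp(-4*I*pi/5) + 3*exp(4*I*pi/5))*conj(1) + 1*(2 + exp(-2*I*pi/5) + 3*exp(4*I*pi/5) + 3*exp(2*I*pi/5))*conj(1)]
      = (1/5)[(9) + (2 + 3*exp(-2*I*pi/5) + 3*exp(-4*I*pi/5) + exp(2*I*pi/5)) + (2 + 3*exp(-4*I*pi/5) + exp(4*I*pi/5) + 3*exp(2*I*pi/5)) + (2 + 3*exp(-2*I*pi/5) + exp(-4*I*pi/5) + 3*exp(4*I*pi/5)) + (2 + exp(-2*I*pi/5) + 3*exp(4*I*pi/5) + 3*exp(2*I*pi/5))] = 10/5 = 2
  <chi_rho, chi_1> = (1/5)[1*(9)*conj(1) + 1*(2 + 3*exp(-2*I*pi/5) + 3*exp(-4*I*pi/5) + exp(2*I*pi/5))*conj(exp(2*I*pi/5)) + 1*(2 + 3*exp(-4*I*pi/5) + exp(4*I*pi/5) + 3*exp(2*I*pi/5))*conj(exp(4*I*pi/5)) + 1*(2 + 3*exp(-2*I*pi/5) + exp(-4*I*pi/5) + 3*exp(4*I*pi/5))*conj(exp(-4*I*pi/5)) + 1*(2 + exp(-2*I*pi/5) + 3*exp(4*I*pi/5) + 3*exp(2*I*pi/5))*conj(exp(-2*I*pi/5))]
      = (1/5)[(9) + (1 + 2*exp(-2*I*pi/5) + 3*exp(-4*I*pi/5) + 3*exp(4*I*pi/5)) + (1 + 3*exp(-2*I*pi/5) + 2*exp(-4*I*pi/5) + 3*exp(2*I*pi/5)) + (1 + 3*exp(-2*I*pi/5) + 2*exp(4*I*pi/5) + 3*exp(2*I*pi/5)) + (1 + 3*exp(-4*I*pi/5) + 3*exp(4*I*pi/5) + 2*exp(2*I*pi/5))] = 5/5 = 1
  <chi_rho, chi_2> = (1/5)[1*(9)*conj(1) + 1*(2 + 3*exp(-2*I*pi/5) + 3*exp(-4*I*pi/5) + exp(2*I*pi/5))*conj(exp(4*I*pi/5)) + 1*(2 + 3*exp(-4*I*pi/5) + exp(4*I*pi/5) + 3*exp(2*I*pi/5))*conj(exp(-2*I*pi/5)) + 1*(2 + 3*exp(-2*I*pi/5) + exp(-4*I*pi/5) + 3*exp(4*I*pi/5))*conj(exp(2*I*pi/5)) + 1*(2 + exp(-2*I*pi/5) + 3*exp(4*I*pi/5) + 3*exp(2*I*pi/5))*conj(exp(-4*I*pi/5))]
      = (1/5)[(9) + (2*exp(-4*I*pi/5) + exp(-2*I*pi/5) + 3*exp(4*I*pi/5) + 3*exp(2*I*pi/5)) + (3*exp(-2*I*pi/5) + exp(-4*I*pi/5) + 3*exp(4*I*pi/5) + 2*exp(2*I*pi/5)) + (2*exp(-2*I*pi/5) + 3*exp(-4*I*pi/5) + exp(4*I*pi/5) + 3*exp(2*I*pi/5)) + (3*exp(-2*I*pi/5) + 3*exp(-4*I*pi/5) + exp(2*I*pi/5) + 2*exp(4*I*pi/5))] = 0/5 = 0
  <chi_rho, chi_3> = (1/5)[1*(9)*conj(1) + 1*(2 + 3*exp(-2*I*pi/5) + 3*exp(-4*I*pi/5) + exp(2*I*pi/5))*conj(exp(-4*I*pi/5)) + 1*(2 + 3*exp(-4*I*pi/5) + exp(4*I*pi/5) + 3*exp(2*I*pi/5))*conj(exp(2*I*pi/5)) + 1*(2 + 3*exp(-2*I*pi/5) + exp(-4*I*pi/5) + 3*exp(4*I*pi/5))*conj(exp(-2*I*pi/5)) + 1*(2 + exp(-2*I*pi/5) + 3*exp(4*I*pi/5) + 3*exp(2*I*pi/5))*conj(exp(4*I*pi/5))]
      = (1/5)[(9) + (3 + exp(-4*I*pi/5) + 2*exp(4*I*pi/5) + 3*exp(2*I*pi/5)) + (3 + 2*exp(-2*I*pi/5) + exp(2*I*pi/5) + 3*exp(4*I*pi/5)) + (3 + 3*exp(-4*I*pi/5) + exp(-2*I*pi/5) + 2*exp(2*I*pi/5)) + (3 + 3*exp(-2*I*pi/5) + 2*exp(-4*I*pi/5) + exp(4*I*pi/5))] = 15/5 = 3
  <chi_rho, chi_4> = (1/5)[1*(9)*conj(1) + 1*(2 + 3*exp(-2*I*pi/5) + 3*exp(-4*I*pi/5) + exp(2*I*pi/5))*conj(exp(-2*I*pi/5)) + 1*(2 + 3*exp(-4*I*pi/5) + exp(4*I*pi/5) + 3*exp(2*I*pi/5))*conj(exp(-4*I*pi/5)) + 1*(2 + 3*exp(-2*I*pi/5) + exp(-4*I*pi/5) + 3*exp(4*I*pi/5))*conj(exp(4*I*pi/5)) + 1*(2 + exp(-2*I*pi/5) + 3*exp(4*I*pi/5) + 3*exp(2*I*pi/5))*conj(exp(2*I*pi/5))]
      = (1/5)[(9) + (3 + 3*exp(-2*I*pi/5) + exp(4*I*pi/5) + 2*exp(2*I*pi/5)) + (3 + 3*exp(-4*I*pi/5) + exp(-2*I*pi/5) + 2*exp(4*I*pi/5)) + (3 + 2*exp(-4*I*pi/5) + exp(2*I*pi/5) + 3*exp(4*I*pi/5)) + (3 + 2*exp(-2*I*pi/5) + exp(-4*I*pi/5) + 3*exp(2*I*pi/5))] = 15/5 = 3
(Exp terms are combined using exp(i*s)*conj(exp(i*t)) = exp(i*(s-t)), and sums of them are collapsed using the identity that for every m > 1 the m distinct m-th roots of unity sum to 0, e.g. 1 + exp(2*I*pi/3) + exp(-2*I*pi/3) = 0.)
Dimension check: dim(rho) = sum (mult * dim) = 2*1 + 1*1 + 0*1 + 3*1 + 3*1 = 9 = chi_rho(e) = 9.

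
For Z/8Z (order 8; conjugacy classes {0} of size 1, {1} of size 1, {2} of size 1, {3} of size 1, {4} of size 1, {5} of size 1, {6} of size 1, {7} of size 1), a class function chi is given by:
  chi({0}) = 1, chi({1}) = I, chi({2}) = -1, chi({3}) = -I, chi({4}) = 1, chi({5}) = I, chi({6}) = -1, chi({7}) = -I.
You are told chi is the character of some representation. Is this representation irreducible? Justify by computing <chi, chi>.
Irreducible: <chi, chi> = 1.

Proof sketch: <chi, chi> = (1/|G|) sum_C |C| * |chi(C)|^2 = (1/8)[1*|1|^2 + 1*|I|^2 + 1*|-1|^2 + 1*|-I|^2 + 1*|1|^2 + 1*|I|^2 + 1*|-1|^2 + 1*|-I|^2]
  = (1/8)[(1) + (1) + (1) + (1) + (1) + (1) + (1) + (1)] = 8/8 = 1.
(Exp terms are combined using exp(i*s)*conj(exp(i*t)) = exp(i*(s-t)), and sums of them are collapsed using the identity that for every m > 1 the m distinct m-th roots of unity sum to 0, e.g. 1 + exp(2*I*pi/3) + exp(-2*I*pi/3) = 0.)
A character is irreducible iff <chi, chi> = 1, so this representation is irreducible.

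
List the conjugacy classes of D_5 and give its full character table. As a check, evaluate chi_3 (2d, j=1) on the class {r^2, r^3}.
Conjugacy classes: {e} of size 1, {r^1, r^4} of size 2, {r^2, r^3} of size 2, {s, sr, ..., sr^4} of size 5.
Character table:
  irrep \ class              {e} (size 1)  {r^1, r^4} (size 2)  {r^2, r^3} (size 2)  {s, sr, ..., sr^4} (size 5)
  chi_1 (triv)               1             1                    1                    1                          
  chi_2 (sign: r->1, s->-1)  1             1                    1                    -1                         
  chi_3 (2d, j=1)            2             -1/2 + sqrt(5)/2     -sqrt(5)/2 - 1/2     0                          
  chi_4 (2d, j=2)            2             -sqrt(5)/2 - 1/2     -1/2 + sqrt(5)/2     0                          

Spot check: chi_3 (2d, j=1) on {r^2, r^3} = -sqrt(5)/2 - 1/2.

Proof sketch: D_5 has order 2*5 = 10 with 4 conjugacy classes, hence 4 irreducibles. Sum of squared dims 1 + 1 + 4 + 4 = 10 = |G|. Linear characters come from the abelianisation; the 2-dimensional irreps have character r^k -> 2*cos(2*pi*j*k/5), reflections -> 0.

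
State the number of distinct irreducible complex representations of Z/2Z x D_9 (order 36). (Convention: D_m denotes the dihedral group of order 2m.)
12

Argument: The number of irreducible complex representations of a finite group equals its number of conjugacy classes. For a direct product, #classes(G x H) = #classes(G) * #classes(H). Z/2Z has 2 classes (abelian), D_9 has 6 classes, so 2 * 6 = 12, so Z/2Z x D_9 (order 36) has exactly 12 irreducible complex representations.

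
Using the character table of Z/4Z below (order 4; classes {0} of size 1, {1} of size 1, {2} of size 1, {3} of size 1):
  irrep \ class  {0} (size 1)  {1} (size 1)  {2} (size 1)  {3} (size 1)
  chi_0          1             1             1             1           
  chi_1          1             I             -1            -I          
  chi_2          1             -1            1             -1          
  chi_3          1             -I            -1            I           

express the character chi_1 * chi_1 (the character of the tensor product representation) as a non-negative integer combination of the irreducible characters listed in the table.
chi_1 tensor chi_1 = chi_2 (all other irreducibles have multiplicity 0).

Proof sketch: The character of a tensor product is the pointwise product (chi_1 * chi_1)(C) = chi_1(C) * chi_1(C):
  {0}: (1)*(1), {1}: (I)*(I), {2}: (-1)*(-1), {3}: (-I)*(-I)
so (chi_1 * chi_1) takes values
  {0} -> 1, {1} -> -1, {2} -> 1, {3} -> -1.
Now take the inner product of this character with each irreducible chi from the table, <chi_1*chi_1, chi> = (1/4) sum_C |C| (chi_1*chi_1)(C) conj(chi(C)):
  <chi_1*chi_1, chi_0> = (1/4)[1*(1)*conj(1) + 1*(-1)*conj(1) + 1*(1)*conj(1) + 1*(-1)*conj(1)]
      = (1/4)[(1) + (-1) + (1) + (-1)] = 0/4 = 0
  <chi_1*chi_1, chi_1> = (1/4)[1*(1)*conj(1) + 1*(-1)*conj(I) + 1*(1)*conj(-1) + 1*(-1)*conj(-I)]
      = (1/4)[(1) + (I) + (-1) + (-I)] = 0/4 = 0
  <chi_1*chi_1, chi_2> = (1/4)[1*(1)*conj(1) + 1*(-1)*conj(-1) + 1*(1)*conj(1) + 1*(-1)*conj(-1)]
      = (1/4)[(1) + (1) + (1) + (1)] = 4/4 = 1
  <chi_1*chi_1, chi_3> = (1/4)[1*(1)*conj(1) + 1*(-1)*conj(-I) + 1*(1)*conj(-1) + 1*(-1)*conj(I)]
      = (1/4)[(1) + (-I) + (-1) + (I)] = 0/4 = 0
(Exp terms are combined using exp(i*s)*conj(exp(i*t)) = exp(i*(s-t)), and sums of them are collapsed using the identity that for every m > 1 the m distinct m-th roots of unity sum to 0, e.g. 1 + exp(2*I*pi/3) + exp(-2*I*pi/3) = 0.)
Hence the multiplicities are chi_2: 1. Dimension check: dim(chi_1)*dim(chi_1) = 1*1 = 1 and sum (mult * dim) = 1*1 = 1.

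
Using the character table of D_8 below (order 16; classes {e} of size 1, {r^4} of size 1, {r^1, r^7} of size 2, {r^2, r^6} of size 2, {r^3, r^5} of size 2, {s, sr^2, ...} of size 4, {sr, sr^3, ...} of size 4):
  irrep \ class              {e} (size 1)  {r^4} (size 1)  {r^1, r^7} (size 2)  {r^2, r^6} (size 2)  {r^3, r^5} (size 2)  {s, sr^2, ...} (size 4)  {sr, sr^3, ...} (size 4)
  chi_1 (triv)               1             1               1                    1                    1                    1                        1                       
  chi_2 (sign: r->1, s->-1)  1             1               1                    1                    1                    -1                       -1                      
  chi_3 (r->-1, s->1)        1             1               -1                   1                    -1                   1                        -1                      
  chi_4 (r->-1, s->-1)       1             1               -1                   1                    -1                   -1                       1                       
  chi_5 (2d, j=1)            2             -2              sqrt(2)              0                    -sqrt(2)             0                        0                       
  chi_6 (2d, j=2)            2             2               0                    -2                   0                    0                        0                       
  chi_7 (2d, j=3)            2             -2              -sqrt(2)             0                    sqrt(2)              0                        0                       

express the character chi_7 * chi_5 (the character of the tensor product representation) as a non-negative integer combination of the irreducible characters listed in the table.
chi_7 tensor chi_5 = chi_3 + chi_4 + chi_6 (all other irreducibles have multiplicity 0).

Working: The character of a tensor product is the pointwise product (chi_7 * chi_5)(C) = chi_7(C) * chi_5(C):
  {e}: (2)*(2), {r^4}: (-2)*(-2), {r^1, r^7}: (-sqrt(2))*(sqrt(2)), {r^2, r^6}: (0)*(0), {r^3, r^5}: (sqrt(2))*(-sqrt(2)), {s, sr^2, ...}: (0)*(0), {sr, sr^3, ...}: (0)*(0)
so (chi_7 * chi_5) takes values
  {e} -> 4, {r^4} -> 4, {r^1, r^7} -> -2, {r^2, r^6} -> 0, {r^3, r^5} -> -2, {s, sr^2, ...} -> 0, {sr, sr^3, ...} -> 0.
Now take the inner product of this character with each irreducible chi from the table, <chi_7*chi_5, chi> = (1/16) sum_C |C| (chi_7*chi_5)(C) conj(chi(C)):
  <chi_7*chi_5, chi_1> = (1/16)[1*(4)*conj(1) + 1*(4)*conj(1) + 2*(-2)*conj(1) + 2*(0)*conj(1) + 2*(-2)*conj(1) + 4*(0)*conj(1) + 4*(0)*conj(1)]
      = (1/16)[(4) + (4) + (-4) + (0) + (-4) + (0) + (0)] = 0/16 = 0
  <chi_7*chi_5, chi_2> = (1/16)[1*(4)*conj(1) + 1*(4)*conj(1) + 2*(-2)*conj(1) + 2*(0)*conj(1) + 2*(-2)*conj(1) + 4*(0)*conj(-1) + 4*(0)*conj(-1)]
      = (1/16)[(4) + (4) + (-4) + (0) + (-4) + (0) + (0)] = 0/16 = 0
  <chi_7*chi_5, chi_3> = (1/16)[1*(4)*conj(1) + 1*(4)*conj(1) + 2*(-2)*conj(-1) + 2*(0)*conj(1) + 2*(-2)*conj(-1) + 4*(0)*conj(1) + 4*(0)*conj(-1)]
      = (1/16)[(4) + (4) + (4) + (0) + (4) + (0) + (0)] = 16/16 = 1
  <chi_7*chi_5, chi_4> = (1/16)[1*(4)*conj(1) + 1*(4)*conj(1) + 2*(-2)*conj(-1) + 2*(0)*conj(1) + 2*(-2)*conj(-1) + 4*(0)*conj(-1) + 4*(0)*conj(1)]
      = (1/16)[(4) + (4) + (4) + (0) + (4) + (0) + (0)] = 16/16 = 1
  <chi_7*chi_5, chi_5> = (1/16)[1*(4)*conj(2) + 1*(4)*conj(-2) + 2*(-2)*conj(sqrt(2)) + 2*(0)*conj(0) + 2*(-2)*conj(-sqrt(2)) + 4*(0)*conj(0) + 4*(0)*conj(0)]
      = (1/16)[(8) + (-8) + (-4*sqrt(2)) + (0) + (4*sqrt(2)) + (0) + (0)] = 0/16 = 0
  <chi_7*chi_5, chi_6> = (1/16)[1*(4)*conj(2) + 1*(4)*conj(2) + 2*(-2)*conj(0) + 2*(0)*conj(-2) + 2*(-2)*conj(0) + 4*(0)*conj(0) + 4*(0)*conj(0)]
      = (1/16)[(8) + (8) + (0) + (0) + (0) + (0) + (0)] = 16/16 = 1
  <chi_7*chi_5, chi_7> = (1/16)[1*(4)*conj(2) + 1*(4)*conj(-2) + 2*(-2)*conj(-sqrt(2)) + 2*(0)*conj(0) + 2*(-2)*conj(sqrt(2)) + 4*(0)*conj(0) + 4*(0)*conj(0)]
      = (1/16)[(8) + (-8) + (4*sqrt(2)) + (0) + (-4*sqrt(2)) + (0) + (0)] = 0/16 = 0
Hence the multiplicities are chi_3: 1, chi_4: 1, chi_6: 1. Dimension check: dim(chi_7)*dim(chi_5) = 2*2 = 4 and sum (mult * dim) = 1*1 + 1*1 + 1*2 = 4.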